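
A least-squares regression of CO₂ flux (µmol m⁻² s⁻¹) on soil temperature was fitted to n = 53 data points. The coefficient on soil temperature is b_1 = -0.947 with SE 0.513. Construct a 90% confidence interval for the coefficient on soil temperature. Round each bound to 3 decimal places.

df = n − 2 = 53 − 2 = 51.
t* = t_{0.05, 51} = 1.675285.
Margin = t* × SE = 1.675285 × 0.513 = 0.85942.
CI: -0.947 ± 0.85942 → (-1.806, -0.088).
With 90% confidence, each one-unit increase in soil temperature is associated with a change of between -1.806 and -0.088 µmol m⁻² s⁻¹ in CO₂ flux.

(-1.806, -0.088)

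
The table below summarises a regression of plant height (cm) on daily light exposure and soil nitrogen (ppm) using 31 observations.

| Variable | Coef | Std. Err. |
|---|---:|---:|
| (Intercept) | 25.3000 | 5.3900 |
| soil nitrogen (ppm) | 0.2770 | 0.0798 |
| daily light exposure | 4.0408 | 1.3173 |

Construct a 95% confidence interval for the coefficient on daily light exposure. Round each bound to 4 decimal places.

(1.3424, 6.7392)

Read off: b = 4.0408, SE = 1.3173 for daily light exposure.
df = n − k − 1 = 31 − 2 − 1 = 28.
t* = t_{0.025, 28} = 2.048407.
Margin = t* × SE = 2.048407 × 1.3173 = 2.698367.
CI: 4.0408 ± 2.698367 → (1.3424, 6.7392).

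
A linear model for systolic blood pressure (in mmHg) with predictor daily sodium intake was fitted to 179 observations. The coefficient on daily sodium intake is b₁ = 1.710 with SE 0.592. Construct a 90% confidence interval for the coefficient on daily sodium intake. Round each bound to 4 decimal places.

df = n − 2 = 179 − 2 = 177.
t* = t_{0.05, 177} = 1.653508.
Margin = t* × SE = 1.653508 × 0.592 = 0.978877.
CI: 1.710 ± 0.978877 → (0.7311, 2.6889).
With 90% confidence, each one-unit increase in daily sodium intake is associated with a change of between 0.7311 and 2.6889 mmHg in systolic blood pressure.

(0.7311, 2.6889)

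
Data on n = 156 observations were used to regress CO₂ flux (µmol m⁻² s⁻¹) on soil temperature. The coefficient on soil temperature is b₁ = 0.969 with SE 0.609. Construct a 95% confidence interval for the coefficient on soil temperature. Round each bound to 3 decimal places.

(-0.234, 2.172)

df = n − 2 = 156 − 2 = 154.
t* = t_{0.025, 154} = 1.975488.
Margin = t* × SE = 1.975488 × 0.609 = 1.20307.
CI: 0.969 ± 1.20307 → (-0.234, 2.172).
With 95% confidence, each one-unit increase in soil temperature is associated with a change of between -0.234 and 2.172 µmol m⁻² s⁻¹ in CO₂ flux.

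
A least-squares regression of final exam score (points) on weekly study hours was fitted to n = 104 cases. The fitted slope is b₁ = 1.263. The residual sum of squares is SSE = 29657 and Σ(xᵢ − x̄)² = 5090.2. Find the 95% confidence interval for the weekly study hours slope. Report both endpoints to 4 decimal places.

(0.7889, 1.7371)

MSE = SSE/(n − 2) = 29657/102 = 290.755.
SE(b₁) = √(MSE/Sₓₓ) = √(290.755/5090.2) = 0.238999.
df = n − 2 = 102.
t* = t_{0.025, 102} = 1.983495.
Margin = t* × SE = 1.983495 × 0.238999 = 0.474053.
CI: 1.263 ± 0.474053 → (0.7889, 1.7371).
With 95% confidence, each one-unit increase in weekly study hours is associated with a change of between 0.7889 and 1.7371 points in final exam score.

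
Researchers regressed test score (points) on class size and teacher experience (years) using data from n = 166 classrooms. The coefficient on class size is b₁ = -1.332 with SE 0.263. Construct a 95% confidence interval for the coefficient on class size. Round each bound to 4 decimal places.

(-1.8513, -0.8127)

df = n − k − 1 = 166 − 2 − 1 = 163.
t* = t_{0.025, 163} = 1.974625.
Margin = t* × SE = 1.974625 × 0.263 = 0.519326.
CI: -1.332 ± 0.519326 → (-1.8513, -0.8127).
With 95% confidence, each one-unit increase in class size is associated with a change of between -1.8513 and -0.8127 points in test score, holding the other predictors fixed.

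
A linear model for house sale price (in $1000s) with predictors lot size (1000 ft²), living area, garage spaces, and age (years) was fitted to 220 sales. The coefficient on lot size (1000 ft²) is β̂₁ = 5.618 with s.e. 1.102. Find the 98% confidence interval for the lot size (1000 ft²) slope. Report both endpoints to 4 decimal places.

(3.0351, 8.2009)

df = n − k − 1 = 220 − 4 − 1 = 215.
t* = t_{0.01, 215} = 2.343817.
Margin = t* × SE = 2.343817 × 1.102 = 2.582886.
CI: 5.618 ± 2.582886 → (3.0351, 8.2009).
With 98% confidence, each one-unit increase in lot size (1000 ft²) is associated with a change of between 3.0351 and 8.2009 $1000s in house sale price, holding the other predictors fixed.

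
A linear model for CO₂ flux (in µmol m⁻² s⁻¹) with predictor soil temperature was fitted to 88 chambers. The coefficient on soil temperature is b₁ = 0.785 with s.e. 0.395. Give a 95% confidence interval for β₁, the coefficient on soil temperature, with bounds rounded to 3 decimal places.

(0.000, 1.570)

df = n − 2 = 88 − 2 = 86.
t* = t_{0.025, 86} = 1.987934.
Margin = t* × SE = 1.987934 × 0.395 = 0.78523.
CI: 0.785 ± 0.78523 → (0.000, 1.570).
With 95% confidence, each one-unit increase in soil temperature is associated with a change of between 0.000 and 1.570 µmol m⁻² s⁻¹ in CO₂ flux.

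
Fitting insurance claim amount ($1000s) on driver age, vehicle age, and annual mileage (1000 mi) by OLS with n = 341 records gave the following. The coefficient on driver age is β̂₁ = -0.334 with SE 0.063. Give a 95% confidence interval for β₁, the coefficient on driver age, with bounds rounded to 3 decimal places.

df = n − k − 1 = 341 − 3 − 1 = 337.
t* = t_{0.025, 337} = 1.967028.
Margin = t* × SE = 1.967028 × 0.063 = 0.12392.
CI: -0.334 ± 0.12392 → (-0.458, -0.210).
With 95% confidence, each one-unit increase in driver age is associated with a change of between -0.458 and -0.210 $1000s in insurance claim amount, holding the other predictors fixed.

(-0.458, -0.210)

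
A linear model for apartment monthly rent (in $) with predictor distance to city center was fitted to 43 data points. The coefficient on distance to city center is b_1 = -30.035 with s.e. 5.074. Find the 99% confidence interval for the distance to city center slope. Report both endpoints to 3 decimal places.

(-43.741, -16.329)

df = n − 2 = 43 − 2 = 41.
t* = t_{0.005, 41} = 2.701181.
Margin = t* × SE = 2.701181 × 5.074 = 13.70579.
CI: -30.035 ± 13.70579 → (-43.741, -16.329).
With 99% confidence, each one-unit increase in distance to city center is associated with a change of between -43.741 and -16.329 $ in apartment monthly rent.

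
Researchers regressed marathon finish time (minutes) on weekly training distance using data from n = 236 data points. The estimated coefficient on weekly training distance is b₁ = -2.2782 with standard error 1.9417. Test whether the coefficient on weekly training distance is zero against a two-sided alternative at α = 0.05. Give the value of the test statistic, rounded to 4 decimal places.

H₀: β₁ = 0 vs H₁: β₁ ≠ 0.
t = (b₁ − β₁⁰)/SE = -2.2782 / 1.9417 = -1.1733.
df = n − 2 = 236 − 2 = 234.
Two-sided p ≈ 0.2419, which is ≥ 0.05, so fail to reject H₀.
The data do not give significant evidence of an association between weekly training distance and marathon finish time.

t = -1.1733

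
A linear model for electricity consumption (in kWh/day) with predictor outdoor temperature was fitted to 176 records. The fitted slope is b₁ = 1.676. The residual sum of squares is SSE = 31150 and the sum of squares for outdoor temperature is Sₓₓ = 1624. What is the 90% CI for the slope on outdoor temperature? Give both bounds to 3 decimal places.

MSE = SSE/(n − 2) = 31150/174 = 179.023.
SE(b₁) = √(MSE/Sₓₓ) = √(179.023/1624) = 0.332018.
df = n − 2 = 174.
t* = t_{0.05, 174} = 1.653658.
Margin = t* × SE = 1.653658 × 0.332018 = 0.54904.
CI: 1.676 ± 0.54904 → (1.127, 2.225).
With 90% confidence, each one-unit increase in outdoor temperature is associated with a change of between 1.127 and 2.225 kWh/day in electricity consumption.

(1.127, 2.225)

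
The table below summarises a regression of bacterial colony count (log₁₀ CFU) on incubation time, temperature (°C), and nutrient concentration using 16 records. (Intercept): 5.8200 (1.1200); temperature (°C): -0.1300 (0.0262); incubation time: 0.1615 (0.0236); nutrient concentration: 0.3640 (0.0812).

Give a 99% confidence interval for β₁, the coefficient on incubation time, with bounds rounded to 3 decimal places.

(0.089, 0.234)

Read off: b = 0.1615, SE = 0.0236 for incubation time.
df = n − k − 1 = 16 − 3 − 1 = 12.
t* = t_{0.005, 12} = 3.05454.
Margin = t* × SE = 3.05454 × 0.0236 = 0.07209.
CI: 0.1615 ± 0.07209 → (0.089, 0.234).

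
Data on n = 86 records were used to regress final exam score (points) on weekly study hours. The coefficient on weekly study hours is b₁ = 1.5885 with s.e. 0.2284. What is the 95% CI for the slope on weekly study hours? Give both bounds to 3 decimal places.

(1.134, 2.043)

df = n − 2 = 86 − 2 = 84.
t* = t_{0.025, 84} = 1.98861.
Margin = t* × SE = 1.98861 × 0.2284 = 0.45420.
CI: 1.5885 ± 0.45420 → (1.134, 2.043).
With 95% confidence, each one-unit increase in weekly study hours is associated with a change of between 1.134 and 2.043 points in final exam score.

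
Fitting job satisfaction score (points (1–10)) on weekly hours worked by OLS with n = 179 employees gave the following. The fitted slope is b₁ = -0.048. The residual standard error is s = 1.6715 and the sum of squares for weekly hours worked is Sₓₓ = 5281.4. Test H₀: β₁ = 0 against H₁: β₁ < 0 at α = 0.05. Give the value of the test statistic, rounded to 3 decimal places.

SE(b₁) = s/√Sₓₓ = 1.6715/√5281.4 = 0.0230002.
t = -0.048 / 0.0230002 = -2.087.
df = n − 2 = 177.
One-sided p ≈ 0.0192, which is < 0.05, so reject H₀.
There is evidence that the true slope on weekly hours worked is negative.

t = -2.087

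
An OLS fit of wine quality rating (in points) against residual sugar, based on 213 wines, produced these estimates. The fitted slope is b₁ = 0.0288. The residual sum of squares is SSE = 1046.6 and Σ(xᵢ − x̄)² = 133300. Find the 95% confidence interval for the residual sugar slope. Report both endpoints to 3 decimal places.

MSE = SSE/(n − 2) = 1046.6/211 = 4.96019.
SE(b₁) = √(MSE/Sₓₓ) = √(4.96019/133300) = 0.00610006.
df = n − 2 = 211.
t* = t_{0.025, 211} = 1.971271.
Margin = t* × SE = 1.971271 × 0.00610006 = 0.01202.
CI: 0.0288 ± 0.01202 → (0.017, 0.041).
With 95% confidence, each one-unit increase in residual sugar is associated with a change of between 0.017 and 0.041 points in wine quality rating.

(0.017, 0.041)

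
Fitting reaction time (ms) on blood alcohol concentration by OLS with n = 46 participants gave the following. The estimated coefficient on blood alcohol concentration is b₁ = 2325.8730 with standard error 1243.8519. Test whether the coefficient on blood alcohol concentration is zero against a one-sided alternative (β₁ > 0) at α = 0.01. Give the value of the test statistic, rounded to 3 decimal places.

H₀: β₁ = 0 vs H₁: β₁ > 0.
t = (b₁ − β₁⁰)/SE = 2325.8730 / 1243.8519 = 1.870.
df = n − 2 = 46 − 2 = 44.
One-sided p ≈ 0.0341, which is ≥ 0.01, so fail to reject H₀.
The data do not give significant evidence that the true slope on blood alcohol concentration is positive.

t = 1.870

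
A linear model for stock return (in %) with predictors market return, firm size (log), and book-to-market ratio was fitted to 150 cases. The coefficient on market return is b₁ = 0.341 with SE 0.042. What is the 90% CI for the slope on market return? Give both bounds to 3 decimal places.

(0.271, 0.411)

df = n − k − 1 = 150 − 3 − 1 = 146.
t* = t_{0.05, 146} = 1.655357.
Margin = t* × SE = 1.655357 × 0.042 = 0.06953.
CI: 0.341 ± 0.06953 → (0.271, 0.411).
With 90% confidence, each one-unit increase in market return is associated with a change of between 0.271 and 0.411 % in stock return, holding the other predictors fixed.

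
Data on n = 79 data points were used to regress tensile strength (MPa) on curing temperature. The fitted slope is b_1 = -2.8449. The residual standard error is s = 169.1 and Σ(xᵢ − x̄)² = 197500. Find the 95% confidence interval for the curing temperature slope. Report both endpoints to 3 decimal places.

SE(b_1) = s/√Sₓₓ = 169.1/√197500 = 0.380505.
df = n − 2 = 77.
t* = t_{0.025, 77} = 1.991254.
Margin = t* × SE = 1.991254 × 0.380505 = 0.75768.
CI: -2.8449 ± 0.75768 → (-3.603, -2.087).
With 95% confidence, each one-unit increase in curing temperature is associated with a change of between -3.603 and -2.087 MPa in tensile strength.

(-3.603, -2.087)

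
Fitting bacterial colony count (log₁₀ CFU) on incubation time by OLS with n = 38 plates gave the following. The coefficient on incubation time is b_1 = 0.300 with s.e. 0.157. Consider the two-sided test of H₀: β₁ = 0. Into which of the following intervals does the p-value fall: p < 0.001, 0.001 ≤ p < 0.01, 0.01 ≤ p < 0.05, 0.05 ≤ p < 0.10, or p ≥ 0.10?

0.05 ≤ p < 0.10

t = 0.300 / 0.157 = 1.911.
df = n − 2 = 38 − 2 = 36.
Two-sided p = 2·P(T_{36} > |t|) ≈ 0.0640.
So 0.05 ≤ p < 0.10.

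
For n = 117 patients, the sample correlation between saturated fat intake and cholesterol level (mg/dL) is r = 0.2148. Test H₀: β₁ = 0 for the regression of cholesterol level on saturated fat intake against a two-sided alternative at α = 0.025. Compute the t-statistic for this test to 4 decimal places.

t = r·√(n − 2)/√(1 − r²) = 0.2148·√115/√0.953861 = 2.3585.
df = n − 2 = 115.
Two-sided p ≈ 0.0200, which is < 0.025, so reject H₀.
There is evidence of a linear association between saturated fat intake and cholesterol level.

t = 2.3585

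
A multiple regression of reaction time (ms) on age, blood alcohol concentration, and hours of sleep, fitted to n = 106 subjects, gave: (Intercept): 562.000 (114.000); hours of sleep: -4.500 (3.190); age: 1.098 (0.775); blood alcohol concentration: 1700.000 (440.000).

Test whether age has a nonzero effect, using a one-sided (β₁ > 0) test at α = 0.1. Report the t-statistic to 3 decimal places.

t = 1.417

Read off: b = 1.098, SE = 0.775 for age.
H₀: β₁ = 0 vs H₁: β₁ > 0.
t = 1.098 / 0.775 = 1.417.
df = n − k − 1 = 106 − 3 − 1 = 102.
One-sided p ≈ 0.0798, which is < 0.1, so reject H₀.
There is evidence that the true slope on age is positive, holding the other predictors fixed.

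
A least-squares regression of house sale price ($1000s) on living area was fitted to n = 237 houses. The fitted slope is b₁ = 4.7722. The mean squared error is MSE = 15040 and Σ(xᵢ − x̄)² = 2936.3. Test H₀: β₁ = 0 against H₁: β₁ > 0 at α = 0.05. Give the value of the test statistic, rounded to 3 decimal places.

SE(b₁) = √(MSE/Sₓₓ) = √(15040/2936.3) = 2.2632.
t = 4.7722 / 2.2632 = 2.109.
df = n − 2 = 235.
One-sided p ≈ 0.0180, which is < 0.05, so reject H₀.
There is evidence that the true slope on living area is positive.

t = 2.109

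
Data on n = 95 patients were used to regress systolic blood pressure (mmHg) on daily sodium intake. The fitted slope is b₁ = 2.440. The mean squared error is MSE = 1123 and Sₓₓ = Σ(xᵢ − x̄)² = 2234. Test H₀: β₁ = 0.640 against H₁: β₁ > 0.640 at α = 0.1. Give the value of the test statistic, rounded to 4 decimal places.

SE(b₁) = √(MSE/Sₓₓ) = √(1123/2234) = 0.709003.
t = (2.440 − 0.640) / 0.709003 = 2.5388.
df = n − 2 = 93.
One-sided p ≈ 0.0064, which is < 0.1, so reject H₀.
There is evidence that the true slope on daily sodium intake exceeds 0.640 mmHg per unit.

t = 2.5388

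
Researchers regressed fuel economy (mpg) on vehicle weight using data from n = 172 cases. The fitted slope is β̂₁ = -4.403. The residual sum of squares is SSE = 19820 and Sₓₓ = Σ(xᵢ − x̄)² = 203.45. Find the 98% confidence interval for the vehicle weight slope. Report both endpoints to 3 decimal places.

MSE = SSE/(n − 2) = 19820/170 = 116.588.
SE(β̂₁) = √(MSE/Sₓₓ) = √(116.588/203.45) = 0.757005.
df = n − 2 = 170.
t* = t_{0.01, 170} = 2.348483.
Margin = t* × SE = 2.348483 × 0.757005 = 1.77781.
CI: -4.403 ± 1.77781 → (-6.181, -2.625).
With 98% confidence, each one-unit increase in vehicle weight is associated with a change of between -6.181 and -2.625 mpg in fuel economy.

(-6.181, -2.625)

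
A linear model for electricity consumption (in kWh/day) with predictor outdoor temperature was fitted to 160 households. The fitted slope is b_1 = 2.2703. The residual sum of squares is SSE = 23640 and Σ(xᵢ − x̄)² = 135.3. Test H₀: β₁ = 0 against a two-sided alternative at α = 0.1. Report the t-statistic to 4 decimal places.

t = 2.1589

MSE = SSE/(n − 2) = 23640/158 = 149.62.
SE(b_1) = √(MSE/Sₓₓ) = √(149.62/135.3) = 1.05159.
t = 2.2703 / 1.05159 = 2.1589.
df = n − 2 = 158.
Two-sided p ≈ 0.0324, which is < 0.1, so reject H₀.
There is evidence that outdoor temperature is associated with electricity consumption.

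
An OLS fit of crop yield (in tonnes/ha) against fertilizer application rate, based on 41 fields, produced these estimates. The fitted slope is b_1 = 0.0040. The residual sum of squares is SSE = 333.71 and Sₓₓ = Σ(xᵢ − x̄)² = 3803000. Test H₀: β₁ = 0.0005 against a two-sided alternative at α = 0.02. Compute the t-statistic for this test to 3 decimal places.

t = 2.333

MSE = SSE/(n − 2) = 333.71/39 = 8.55667.
SE(b_1) = √(MSE/Sₓₓ) = √(8.55667/3803000) = 0.00149999.
t = (0.0040 − 0.0005) / 0.00149999 = 2.333.
df = n − 2 = 39.
Two-sided p ≈ 0.0249, which is ≥ 0.02, so fail to reject H₀.
The data are consistent with a true slope of 0.0005 tonnes/ha per unit of fertilizer application rate.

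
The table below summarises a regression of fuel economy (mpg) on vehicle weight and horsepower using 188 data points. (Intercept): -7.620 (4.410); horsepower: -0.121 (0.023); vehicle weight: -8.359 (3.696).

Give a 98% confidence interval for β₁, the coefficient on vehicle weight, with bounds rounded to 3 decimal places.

(-17.032, 0.314)

Read off: b = -8.359, SE = 3.696 for vehicle weight.
df = n − k − 1 = 188 − 2 − 1 = 185.
t* = t_{0.01, 185} = 2.346673.
Margin = t* × SE = 2.346673 × 3.696 = 8.67330.
CI: -8.359 ± 8.67330 → (-17.032, 0.314).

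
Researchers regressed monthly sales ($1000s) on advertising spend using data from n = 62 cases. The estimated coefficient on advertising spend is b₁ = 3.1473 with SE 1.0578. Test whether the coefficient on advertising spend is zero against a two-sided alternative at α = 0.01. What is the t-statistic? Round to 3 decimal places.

H₀: β₁ = 0 vs H₁: β₁ ≠ 0.
t = (b₁ − β₁⁰)/SE = 3.1473 / 1.0578 = 2.975.
df = n − 2 = 62 − 2 = 60.
Two-sided p ≈ 0.0042, which is < 0.01, so reject H₀.
There is evidence that advertising spend is associated with monthly sales.

t = 2.975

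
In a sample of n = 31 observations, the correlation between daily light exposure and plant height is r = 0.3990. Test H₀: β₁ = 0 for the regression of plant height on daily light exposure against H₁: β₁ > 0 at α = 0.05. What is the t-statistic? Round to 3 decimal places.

t = r·√(n − 2)/√(1 − r²) = 0.3990·√29/√0.840799 = 2.343.
df = n − 2 = 29.
One-sided p ≈ 0.0131, which is < 0.05, so reject H₀.
There is evidence of a linear association between daily light exposure and plant height.

t = 2.343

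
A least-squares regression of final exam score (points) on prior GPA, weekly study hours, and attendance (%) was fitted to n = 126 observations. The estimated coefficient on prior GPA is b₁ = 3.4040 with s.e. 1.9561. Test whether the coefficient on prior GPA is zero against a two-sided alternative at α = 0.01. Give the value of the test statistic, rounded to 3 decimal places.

t = 1.740

H₀: β₁ = 0 vs H₁: β₁ ≠ 0.
t = (b₁ − β₁⁰)/SE = 3.4040 / 1.9561 = 1.740.
df = n − k − 1 = 126 − 3 − 1 = 122.
Two-sided p ≈ 0.0843, which is ≥ 0.01, so fail to reject H₀.
The data do not give significant evidence of an association between prior GPA and final exam score, after adjusting for the other predictors.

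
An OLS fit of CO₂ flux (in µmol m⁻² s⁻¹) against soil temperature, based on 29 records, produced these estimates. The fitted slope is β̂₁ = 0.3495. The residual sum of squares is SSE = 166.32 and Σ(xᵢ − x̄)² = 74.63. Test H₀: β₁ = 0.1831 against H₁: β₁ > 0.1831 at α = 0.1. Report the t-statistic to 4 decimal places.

t = 0.5792

MSE = SSE/(n − 2) = 166.32/27 = 6.16.
SE(β̂₁) = √(MSE/Sₓₓ) = √(6.16/74.63) = 0.287299.
t = (0.3495 − 0.1831) / 0.287299 = 0.5792.
df = n − 2 = 27.
One-sided p ≈ 0.2836, which is ≥ 0.1, so fail to reject H₀.
The data do not give significant evidence that the true slope on soil temperature exceeds 0.1831 µmol m⁻² s⁻¹ per unit.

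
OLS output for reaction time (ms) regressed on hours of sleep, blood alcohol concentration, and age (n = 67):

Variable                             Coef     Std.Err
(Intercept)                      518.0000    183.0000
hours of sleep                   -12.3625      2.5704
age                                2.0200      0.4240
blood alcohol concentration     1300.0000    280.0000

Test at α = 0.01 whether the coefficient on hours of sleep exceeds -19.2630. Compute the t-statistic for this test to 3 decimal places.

t = 2.685

Read off: b = -12.3625, SE = 2.5704 for hours of sleep.
H₀: β₁ = -19.2630 vs H₁: β₁ > -19.2630.
t = (-12.3625 − (-19.2630)) / 2.5704 = 2.685.
df = n − k − 1 = 67 − 3 − 1 = 63.
One-sided p ≈ 0.0046, which is < 0.01, so reject H₀.
There is evidence that the true slope on hours of sleep exceeds -19.2630 ms per unit, holding the other predictors fixed.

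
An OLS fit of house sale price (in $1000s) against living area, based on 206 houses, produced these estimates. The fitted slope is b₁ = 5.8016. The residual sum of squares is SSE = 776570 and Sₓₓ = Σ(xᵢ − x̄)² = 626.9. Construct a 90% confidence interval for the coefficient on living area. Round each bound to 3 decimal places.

(1.730, 9.873)

MSE = SSE/(n − 2) = 776570/204 = 3806.72.
SE(b₁) = √(MSE/Sₓₓ) = √(3806.72/626.9) = 2.4642.
df = n − 2 = 204.
t* = t_{0.05, 204} = 1.652357.
Margin = t* × SE = 1.652357 × 2.4642 = 4.07174.
CI: 5.8016 ± 4.07174 → (1.730, 9.873).
With 90% confidence, each one-unit increase in living area is associated with a change of between 1.730 and 9.873 $1000s in house sale price.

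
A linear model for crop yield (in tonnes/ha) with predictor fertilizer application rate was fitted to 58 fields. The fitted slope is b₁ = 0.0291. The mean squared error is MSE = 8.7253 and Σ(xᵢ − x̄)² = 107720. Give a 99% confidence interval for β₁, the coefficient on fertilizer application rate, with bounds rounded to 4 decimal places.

SE(b₁) = √(MSE/Sₓₓ) = √(8.7253/107720) = 0.00899999.
df = n − 2 = 56.
t* = t_{0.005, 56} = 2.666512.
Margin = t* × SE = 2.666512 × 0.00899999 = 0.023999.
CI: 0.0291 ± 0.023999 → (0.0051, 0.0531).
With 99% confidence, each one-unit increase in fertilizer application rate is associated with a change of between 0.0051 and 0.0531 tonnes/ha in crop yield.

(0.0051, 0.0531)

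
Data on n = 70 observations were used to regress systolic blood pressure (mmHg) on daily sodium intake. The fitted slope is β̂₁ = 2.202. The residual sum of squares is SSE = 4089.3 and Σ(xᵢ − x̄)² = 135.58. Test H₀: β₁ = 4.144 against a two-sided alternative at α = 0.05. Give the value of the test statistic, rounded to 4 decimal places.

t = -2.9159

MSE = SSE/(n − 2) = 4089.3/68 = 60.1368.
SE(β̂₁) = √(MSE/Sₓₓ) = √(60.1368/135.58) = 0.665997.
t = (2.202 − 4.144) / 0.665997 = -2.9159.
df = n − 2 = 68.
Two-sided p ≈ 0.0048, which is < 0.05, so reject H₀.
There is evidence that the true slope on daily sodium intake differs from 4.144 mmHg per unit.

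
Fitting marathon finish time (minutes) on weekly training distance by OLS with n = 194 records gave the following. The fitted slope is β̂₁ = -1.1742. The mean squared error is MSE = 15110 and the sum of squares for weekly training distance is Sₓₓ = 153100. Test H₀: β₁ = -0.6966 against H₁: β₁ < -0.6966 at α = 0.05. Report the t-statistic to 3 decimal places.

t = -1.520

SE(β̂₁) = √(MSE/Sₓₓ) = √(15110/153100) = 0.314155.
t = (-1.1742 − (-0.6966)) / 0.314155 = -1.520.
df = n − 2 = 192.
One-sided p ≈ 0.0650, which is ≥ 0.05, so fail to reject H₀.
The data do not give significant evidence that the true slope on weekly training distance is below -0.6966 minutes per unit.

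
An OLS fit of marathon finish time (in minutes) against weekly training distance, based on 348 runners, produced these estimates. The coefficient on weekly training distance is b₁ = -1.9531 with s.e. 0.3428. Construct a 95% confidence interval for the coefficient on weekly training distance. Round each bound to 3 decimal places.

(-2.627, -1.279)

df = n − 2 = 348 − 2 = 346.
t* = t_{0.025, 346} = 1.966844.
Margin = t* × SE = 1.966844 × 0.3428 = 0.67423.
CI: -1.9531 ± 0.67423 → (-2.627, -1.279).
With 95% confidence, each one-unit increase in weekly training distance is associated with a change of between -2.627 and -1.279 minutes in marathon finish time.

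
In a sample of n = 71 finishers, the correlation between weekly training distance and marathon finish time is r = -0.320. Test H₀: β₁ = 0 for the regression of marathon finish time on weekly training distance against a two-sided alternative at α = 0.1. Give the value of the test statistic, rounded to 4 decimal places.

t = r·√(n − 2)/√(1 − r²) = -0.320·√69/√0.8976 = -2.8056.
df = n − 2 = 69.
Two-sided p ≈ 0.0065, which is < 0.1, so reject H₀.
There is evidence of a linear association between weekly training distance and marathon finish time.

t = -2.8056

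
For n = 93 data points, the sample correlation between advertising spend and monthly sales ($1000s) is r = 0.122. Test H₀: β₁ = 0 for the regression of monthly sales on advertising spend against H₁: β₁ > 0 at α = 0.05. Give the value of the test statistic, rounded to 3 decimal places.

t = 1.173

t = r·√(n − 2)/√(1 − r²) = 0.122·√91/√0.985116 = 1.173.
df = n − 2 = 91.
One-sided p ≈ 0.1220, which is ≥ 0.05, so fail to reject H₀.
The data do not give significant evidence of a linear association between advertising spend and monthly sales.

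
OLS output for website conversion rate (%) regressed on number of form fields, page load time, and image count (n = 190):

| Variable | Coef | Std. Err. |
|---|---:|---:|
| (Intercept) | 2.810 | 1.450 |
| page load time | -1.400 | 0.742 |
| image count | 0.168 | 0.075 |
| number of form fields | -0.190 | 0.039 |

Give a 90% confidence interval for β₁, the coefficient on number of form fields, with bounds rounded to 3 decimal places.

Read off: b = -0.190, SE = 0.039 for number of form fields.
df = n − k − 1 = 190 − 3 − 1 = 186.
t* = t_{0.05, 186} = 1.653087.
Margin = t* × SE = 1.653087 × 0.039 = 0.06447.
CI: -0.190 ± 0.06447 → (-0.254, -0.126).

(-0.254, -0.126)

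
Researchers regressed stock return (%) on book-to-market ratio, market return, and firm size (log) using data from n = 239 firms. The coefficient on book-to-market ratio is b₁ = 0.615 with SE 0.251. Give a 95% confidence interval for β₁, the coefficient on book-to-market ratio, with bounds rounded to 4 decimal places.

df = n − k − 1 = 239 − 3 − 1 = 235.
t* = t_{0.025, 235} = 1.97011.
Margin = t* × SE = 1.97011 × 0.251 = 0.494498.
CI: 0.615 ± 0.494498 → (0.1205, 1.1095).
With 95% confidence, each one-unit increase in book-to-market ratio is associated with a change of between 0.1205 and 1.1095 % in stock return, holding the other predictors fixed.

(0.1205, 1.1095)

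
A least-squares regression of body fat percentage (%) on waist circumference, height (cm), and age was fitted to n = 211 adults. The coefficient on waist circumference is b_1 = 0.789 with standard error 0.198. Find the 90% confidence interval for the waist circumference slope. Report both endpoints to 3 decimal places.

(0.462, 1.116)

df = n − k − 1 = 211 − 3 − 1 = 207.
t* = t_{0.05, 207} = 1.652248.
Margin = t* × SE = 1.652248 × 0.198 = 0.32715.
CI: 0.789 ± 0.32715 → (0.462, 1.116).
With 90% confidence, each one-unit increase in waist circumference is associated with a change of between 0.462 and 1.116 % in body fat percentage, holding the other predictors fixed.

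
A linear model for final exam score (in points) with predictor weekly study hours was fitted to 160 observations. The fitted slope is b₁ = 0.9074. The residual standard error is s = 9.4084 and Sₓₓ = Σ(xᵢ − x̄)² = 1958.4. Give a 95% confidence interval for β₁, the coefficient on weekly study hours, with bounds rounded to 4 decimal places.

SE(b₁) = s/√Sₓₓ = 9.4084/√1958.4 = 0.212601.
df = n − 2 = 158.
t* = t_{0.025, 158} = 1.975092.
Margin = t* × SE = 1.975092 × 0.212601 = 0.419906.
CI: 0.9074 ± 0.419906 → (0.4875, 1.3273).
With 95% confidence, each one-unit increase in weekly study hours is associated with a change of between 0.4875 and 1.3273 points in final exam score.

(0.4875, 1.3273)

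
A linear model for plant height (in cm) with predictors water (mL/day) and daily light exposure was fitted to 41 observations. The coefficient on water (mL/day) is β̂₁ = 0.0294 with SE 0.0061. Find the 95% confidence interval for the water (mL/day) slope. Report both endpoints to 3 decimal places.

(0.017, 0.042)

df = n − k − 1 = 41 − 2 − 1 = 38.
t* = t_{0.025, 38} = 2.024394.
Margin = t* × SE = 2.024394 × 0.0061 = 0.01235.
CI: 0.0294 ± 0.01235 → (0.017, 0.042).
With 95% confidence, each one-unit increase in water (mL/day) is associated with a change of between 0.017 and 0.042 cm in plant height, holding the other predictors fixed.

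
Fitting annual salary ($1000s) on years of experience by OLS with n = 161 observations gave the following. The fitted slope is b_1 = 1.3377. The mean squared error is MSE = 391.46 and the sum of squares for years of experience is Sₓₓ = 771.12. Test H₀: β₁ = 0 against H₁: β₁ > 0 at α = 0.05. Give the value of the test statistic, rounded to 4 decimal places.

SE(b_1) = √(MSE/Sₓₓ) = √(391.46/771.12) = 0.712496.
t = 1.3377 / 0.712496 = 1.8775.
df = n − 2 = 159.
One-sided p ≈ 0.0311, which is < 0.05, so reject H₀.
There is evidence that the true slope on years of experience is positive.

t = 1.8775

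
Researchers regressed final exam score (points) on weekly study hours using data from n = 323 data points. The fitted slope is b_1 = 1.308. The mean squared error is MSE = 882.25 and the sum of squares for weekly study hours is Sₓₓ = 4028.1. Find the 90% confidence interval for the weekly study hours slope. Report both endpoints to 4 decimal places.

(0.5360, 2.0800)

SE(b_1) = √(MSE/Sₓₓ) = √(882.25/4028.1) = 0.468.
df = n − 2 = 321.
t* = t_{0.05, 321} = 1.649614.
Margin = t* × SE = 1.649614 × 0.468 = 0.772019.
CI: 1.308 ± 0.772019 → (0.5360, 2.0800).
With 90% confidence, each one-unit increase in weekly study hours is associated with a change of between 0.5360 and 2.0800 points in final exam score.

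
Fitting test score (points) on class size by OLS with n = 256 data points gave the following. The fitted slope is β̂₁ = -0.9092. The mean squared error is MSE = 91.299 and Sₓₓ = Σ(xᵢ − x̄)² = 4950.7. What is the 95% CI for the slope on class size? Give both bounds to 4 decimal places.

(-1.1766, -0.6418)

SE(β̂₁) = √(MSE/Sₓₓ) = √(91.299/4950.7) = 0.1358.
df = n − 2 = 254.
t* = t_{0.025, 254} = 1.969348.
Margin = t* × SE = 1.969348 × 0.1358 = 0.267437.
CI: -0.9092 ± 0.267437 → (-1.1766, -0.6418).
With 95% confidence, each one-unit increase in class size is associated with a change of between -1.1766 and -0.6418 points in test score.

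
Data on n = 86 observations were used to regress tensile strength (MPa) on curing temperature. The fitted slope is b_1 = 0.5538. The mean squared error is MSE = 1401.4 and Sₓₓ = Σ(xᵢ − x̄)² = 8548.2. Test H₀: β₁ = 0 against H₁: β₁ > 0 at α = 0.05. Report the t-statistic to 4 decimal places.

SE(b_1) = √(MSE/Sₓₓ) = √(1401.4/8548.2) = 0.404896.
t = 0.5538 / 0.404896 = 1.3678.
df = n − 2 = 84.
One-sided p ≈ 0.0875, which is ≥ 0.05, so fail to reject H₀.
The data do not give significant evidence that the true slope on curing temperature is positive.

t = 1.3678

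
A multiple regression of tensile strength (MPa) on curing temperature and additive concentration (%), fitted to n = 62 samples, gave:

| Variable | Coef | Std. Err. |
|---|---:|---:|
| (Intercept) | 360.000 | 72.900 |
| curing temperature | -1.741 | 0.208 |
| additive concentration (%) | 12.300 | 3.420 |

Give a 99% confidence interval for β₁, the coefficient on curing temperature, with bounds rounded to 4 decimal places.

(-2.2946, -1.1874)

Read off: b = -1.741, SE = 0.208 for curing temperature.
df = n − k − 1 = 62 − 2 − 1 = 59.
t* = t_{0.005, 59} = 2.661759.
Margin = t* × SE = 2.661759 × 0.208 = 0.553646.
CI: -1.741 ± 0.553646 → (-2.2946, -1.1874).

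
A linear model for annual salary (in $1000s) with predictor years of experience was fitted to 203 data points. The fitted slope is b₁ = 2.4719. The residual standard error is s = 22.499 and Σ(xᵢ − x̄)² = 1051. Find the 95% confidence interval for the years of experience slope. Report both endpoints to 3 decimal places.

SE(b₁) = s/√Sₓₓ = 22.499/√1051 = 0.694004.
df = n − 2 = 201.
t* = t_{0.025, 201} = 1.971837.
Margin = t* × SE = 1.971837 × 0.694004 = 1.36846.
CI: 2.4719 ± 1.36846 → (1.103, 3.840).
With 95% confidence, each one-unit increase in years of experience is associated with a change of between 1.103 and 3.840 $1000s in annual salary.

(1.103, 3.840)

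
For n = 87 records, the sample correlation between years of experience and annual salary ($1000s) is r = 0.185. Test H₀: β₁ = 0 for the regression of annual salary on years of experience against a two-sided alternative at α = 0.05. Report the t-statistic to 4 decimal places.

t = r·√(n − 2)/√(1 − r²) = 0.185·√85/√0.965775 = 1.7356.
df = n − 2 = 85.
Two-sided p ≈ 0.0863, which is ≥ 0.05, so fail to reject H₀.
The data do not give significant evidence of a linear association between years of experience and annual salary.

t = 1.7356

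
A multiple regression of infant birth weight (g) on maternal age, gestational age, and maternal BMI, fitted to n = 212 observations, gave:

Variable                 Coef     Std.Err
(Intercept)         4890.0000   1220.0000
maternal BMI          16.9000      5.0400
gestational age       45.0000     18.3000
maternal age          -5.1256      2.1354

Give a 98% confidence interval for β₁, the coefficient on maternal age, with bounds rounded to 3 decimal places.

(-10.132, -0.119)

Read off: b = -5.1256, SE = 2.1354 for maternal age.
df = n − k − 1 = 212 − 3 − 1 = 208.
t* = t_{0.01, 208} = 2.344409.
Margin = t* × SE = 2.344409 × 2.1354 = 5.00625.
CI: -5.1256 ± 5.00625 → (-10.132, -0.119).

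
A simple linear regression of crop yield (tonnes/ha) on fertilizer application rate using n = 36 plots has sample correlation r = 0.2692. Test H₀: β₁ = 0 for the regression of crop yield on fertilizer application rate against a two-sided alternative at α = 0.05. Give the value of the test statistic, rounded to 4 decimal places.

t = r·√(n − 2)/√(1 − r²) = 0.2692·√34/√0.927531 = 1.6299.
df = n − 2 = 34.
Two-sided p ≈ 0.1124, which is ≥ 0.05, so fail to reject H₀.
The data do not give significant evidence of a linear association between fertilizer application rate and crop yield.

t = 1.6299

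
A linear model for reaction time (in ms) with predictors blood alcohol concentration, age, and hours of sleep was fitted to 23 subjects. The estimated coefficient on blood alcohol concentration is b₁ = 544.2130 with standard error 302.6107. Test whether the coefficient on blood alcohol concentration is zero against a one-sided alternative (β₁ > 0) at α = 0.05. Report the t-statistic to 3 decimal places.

t = 1.798

H₀: β₁ = 0 vs H₁: β₁ > 0.
t = (b₁ − β₁⁰)/SE = 544.2130 / 302.6107 = 1.798.
df = n − k − 1 = 23 − 3 − 1 = 19.
One-sided p ≈ 0.0440, which is < 0.05, so reject H₀.
There is evidence that the true slope on blood alcohol concentration is positive, holding the other predictors fixed.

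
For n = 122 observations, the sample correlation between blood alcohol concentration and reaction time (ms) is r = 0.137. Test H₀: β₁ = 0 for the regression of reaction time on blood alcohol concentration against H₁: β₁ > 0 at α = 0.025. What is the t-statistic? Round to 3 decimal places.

t = r·√(n − 2)/√(1 − r²) = 0.137·√120/√0.981231 = 1.515.
df = n − 2 = 120.
One-sided p ≈ 0.0662, which is ≥ 0.025, so fail to reject H₀.
The data do not give significant evidence of a linear association between blood alcohol concentration and reaction time.

t = 1.515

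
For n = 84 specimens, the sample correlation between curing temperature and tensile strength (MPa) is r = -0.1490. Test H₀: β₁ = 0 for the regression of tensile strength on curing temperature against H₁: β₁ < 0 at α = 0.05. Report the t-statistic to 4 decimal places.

t = r·√(n − 2)/√(1 − r²) = -0.1490·√82/√0.977799 = -1.3645.
df = n − 2 = 82.
One-sided p ≈ 0.0881, which is ≥ 0.05, so fail to reject H₀.
The data do not give significant evidence of a linear association between curing temperature and tensile strength.

t = -1.3645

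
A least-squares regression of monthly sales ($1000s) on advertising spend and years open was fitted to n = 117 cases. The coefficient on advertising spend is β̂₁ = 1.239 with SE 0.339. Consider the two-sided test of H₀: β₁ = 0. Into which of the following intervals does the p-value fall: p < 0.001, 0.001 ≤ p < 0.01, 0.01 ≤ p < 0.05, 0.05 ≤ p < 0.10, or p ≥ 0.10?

t = 1.239 / 0.339 = 3.655.
df = n − k − 1 = 117 − 2 − 1 = 114.
Two-sided p = 2·P(T_{114} > |t|) ≈ 0.0004.
So p < 0.001.

p < 0.001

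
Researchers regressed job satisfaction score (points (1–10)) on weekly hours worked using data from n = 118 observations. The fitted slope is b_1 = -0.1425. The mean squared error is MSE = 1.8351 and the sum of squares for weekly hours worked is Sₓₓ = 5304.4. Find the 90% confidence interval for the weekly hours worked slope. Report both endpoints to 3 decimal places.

(-0.173, -0.112)

SE(b_1) = √(MSE/Sₓₓ) = √(1.8351/5304.4) = 0.0185999.
df = n − 2 = 116.
t* = t_{0.05, 116} = 1.658096.
Margin = t* × SE = 1.658096 × 0.0185999 = 0.03084.
CI: -0.1425 ± 0.03084 → (-0.173, -0.112).
With 90% confidence, each one-unit increase in weekly hours worked is associated with a change of between -0.173 and -0.112 points (1–10) in job satisfaction score.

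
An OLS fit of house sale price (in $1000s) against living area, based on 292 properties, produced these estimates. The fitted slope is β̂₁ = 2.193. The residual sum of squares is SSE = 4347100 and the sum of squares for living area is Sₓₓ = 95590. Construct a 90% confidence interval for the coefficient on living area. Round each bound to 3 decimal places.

(1.540, 2.846)

MSE = SSE/(n − 2) = 4347100/290 = 14990.
SE(β̂₁) = √(MSE/Sₓₓ) = √(14990/95590) = 0.395999.
df = n − 2 = 290.
t* = t_{0.05, 290} = 1.650125.
Margin = t* × SE = 1.650125 × 0.395999 = 0.65345.
CI: 2.193 ± 0.65345 → (1.540, 2.846).
With 90% confidence, each one-unit increase in living area is associated with a change of between 1.540 and 2.846 $1000s in house sale price.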